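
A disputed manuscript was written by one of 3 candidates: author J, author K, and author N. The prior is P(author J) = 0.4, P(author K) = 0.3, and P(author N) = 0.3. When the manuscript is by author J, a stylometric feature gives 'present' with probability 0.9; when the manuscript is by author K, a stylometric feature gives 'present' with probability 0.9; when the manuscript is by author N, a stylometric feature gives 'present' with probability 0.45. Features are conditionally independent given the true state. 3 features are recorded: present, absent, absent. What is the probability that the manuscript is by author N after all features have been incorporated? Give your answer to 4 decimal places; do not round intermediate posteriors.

After 'present': normaliser = 0.9·0.4000 + 0.9·0.3000 + 0.45·0.3000; P(author J) ≈ 0.4706, P(author K) ≈ 0.3529, P(author N) ≈ 0.1765
After 'absent': normaliser = 0.1·0.4706 + 0.1·0.3529 + 0.55·0.1765; P(author J) ≈ 0.2623, P(author K) ≈ 0.1967, P(author N) ≈ 0.5410
After 'absent': normaliser = 0.1·0.2623 + 0.1·0.1967 + 0.55·0.5410; P(author J) ≈ 0.0764, P(author K) ≈ 0.0573, P(author N) ≈ 0.8663

0.8663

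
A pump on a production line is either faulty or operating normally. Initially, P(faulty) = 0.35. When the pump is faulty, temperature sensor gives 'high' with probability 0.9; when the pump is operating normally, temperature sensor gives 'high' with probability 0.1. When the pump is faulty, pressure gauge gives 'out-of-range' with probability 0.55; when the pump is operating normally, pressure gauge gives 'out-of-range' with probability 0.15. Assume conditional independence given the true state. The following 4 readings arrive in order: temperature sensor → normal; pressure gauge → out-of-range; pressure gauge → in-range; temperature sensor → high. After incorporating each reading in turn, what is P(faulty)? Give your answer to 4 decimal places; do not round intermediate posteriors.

0.5111

After temperature sensor='normal': P(faulty) = 0.1·0.3500 / (0.1·0.3500 + 0.9·0.6500) ≈ 0.0565
After pressure gauge='out-of-range': P(faulty) = 0.55·0.0565 / (0.55·0.0565 + 0.15·0.9435) ≈ 0.1799
After pressure gauge='in-range': P(faulty) = 0.45·0.1799 / (0.45·0.1799 + 0.85·0.8201) ≈ 0.1041
After temperature sensor='high': P(faulty) = 0.9·0.1041 / (0.9·0.1041 + 0.1·0.8959) ≈ 0.5111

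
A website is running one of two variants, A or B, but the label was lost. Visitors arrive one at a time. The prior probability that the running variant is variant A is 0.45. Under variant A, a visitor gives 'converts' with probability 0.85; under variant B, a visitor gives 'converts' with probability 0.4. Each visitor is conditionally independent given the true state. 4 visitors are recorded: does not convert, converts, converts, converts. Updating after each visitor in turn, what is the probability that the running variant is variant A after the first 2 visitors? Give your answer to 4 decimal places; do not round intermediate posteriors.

0.3030

After 'does not convert': P(A) = 0.15·0.4500 / (0.15·0.4500 + 0.6·0.5500) ≈ 0.1698
After 'converts': P(A) = 0.85·0.1698 / (0.85·0.1698 + 0.4·0.8302) ≈ 0.3030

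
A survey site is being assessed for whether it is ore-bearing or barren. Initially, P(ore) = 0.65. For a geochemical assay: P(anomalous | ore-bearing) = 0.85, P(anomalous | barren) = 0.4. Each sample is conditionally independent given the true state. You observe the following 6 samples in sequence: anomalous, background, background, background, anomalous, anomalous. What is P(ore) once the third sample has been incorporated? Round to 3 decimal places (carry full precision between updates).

0.198

After 'anomalous': P(ore) = 0.85·0.6500 / (0.85·0.6500 + 0.4·0.3500) ≈ 0.7978
After 'background': P(ore) = 0.15·0.7978 / (0.15·0.7978 + 0.6·0.2022) ≈ 0.4966
After 'background': P(ore) = 0.15·0.4966 / (0.15·0.4966 + 0.6·0.5034) ≈ 0.1979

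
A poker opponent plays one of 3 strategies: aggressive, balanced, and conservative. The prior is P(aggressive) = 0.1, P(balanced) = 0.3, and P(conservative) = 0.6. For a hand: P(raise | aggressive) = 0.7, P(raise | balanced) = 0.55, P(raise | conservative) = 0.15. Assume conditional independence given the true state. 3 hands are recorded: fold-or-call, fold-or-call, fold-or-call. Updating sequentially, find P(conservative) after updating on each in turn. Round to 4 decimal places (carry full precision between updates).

After 'fold-or-call': normaliser = 0.3·0.1000 + 0.45·0.3000 + 0.85·0.6000; P(aggressive) ≈ 0.0444, P(balanced) ≈ 0.2000, P(conservative) ≈ 0.7556
After 'fold-or-call': normaliser = 0.3·0.0444 + 0.45·0.2000 + 0.85·0.7556; P(aggressive) ≈ 0.0179, P(balanced) ≈ 0.1207, P(conservative) ≈ 0.8614
After 'fold-or-call': normaliser = 0.3·0.0179 + 0.45·0.1207 + 0.85·0.8614; P(aggressive) ≈ 0.0068, P(balanced) ≈ 0.0686, P(conservative) ≈ 0.9246

0.9246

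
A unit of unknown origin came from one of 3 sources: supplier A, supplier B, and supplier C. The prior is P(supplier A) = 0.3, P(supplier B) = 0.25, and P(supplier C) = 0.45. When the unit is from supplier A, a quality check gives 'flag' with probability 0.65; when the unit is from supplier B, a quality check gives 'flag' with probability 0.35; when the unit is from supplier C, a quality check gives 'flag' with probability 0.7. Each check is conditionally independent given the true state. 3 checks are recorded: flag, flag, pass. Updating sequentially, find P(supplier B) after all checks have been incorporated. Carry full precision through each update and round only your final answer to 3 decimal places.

After 'flag': normaliser = 0.65·0.3000 + 0.35·0.2500 + 0.7·0.4500; P(supplier A) ≈ 0.3264, P(supplier B) ≈ 0.1464, P(supplier C) ≈ 0.5272
After 'flag': normaliser = 0.65·0.3264 + 0.35·0.1464 + 0.7·0.5272; P(supplier A) ≈ 0.3354, P(supplier B) ≈ 0.0810, P(supplier C) ≈ 0.5835
After 'pass': normaliser = 0.35·0.3354 + 0.65·0.0810 + 0.3·0.5835; P(supplier A) ≈ 0.3402, P(supplier B) ≈ 0.1526, P(supplier C) ≈ 0.5072

0.153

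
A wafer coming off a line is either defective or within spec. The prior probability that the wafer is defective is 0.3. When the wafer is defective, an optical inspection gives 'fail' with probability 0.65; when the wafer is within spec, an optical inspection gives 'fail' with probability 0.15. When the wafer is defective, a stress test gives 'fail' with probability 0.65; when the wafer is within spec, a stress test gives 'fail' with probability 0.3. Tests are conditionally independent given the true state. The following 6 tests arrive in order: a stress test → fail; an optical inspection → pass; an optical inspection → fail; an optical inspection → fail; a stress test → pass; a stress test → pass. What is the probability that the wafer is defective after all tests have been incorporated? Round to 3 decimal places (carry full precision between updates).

0.642

After a stress test='fail': P(defective) = 0.65·0.3000 / (0.65·0.3000 + 0.3·0.7000) ≈ 0.4815
After an optical inspection='pass': P(defective) = 0.35·0.4815 / (0.35·0.4815 + 0.85·0.5185) ≈ 0.2766
After an optical inspection='fail': P(defective) = 0.65·0.2766 / (0.65·0.2766 + 0.15·0.7234) ≈ 0.6236
After an optical inspection='fail': P(defective) = 0.65·0.6236 / (0.65·0.6236 + 0.15·0.3764) ≈ 0.8777
After a stress test='pass': P(defective) = 0.35·0.8777 / (0.35·0.8777 + 0.7·0.1223) ≈ 0.7821
After a stress test='pass': P(defective) = 0.35·0.7821 / (0.35·0.7821 + 0.7·0.2179) ≈ 0.6422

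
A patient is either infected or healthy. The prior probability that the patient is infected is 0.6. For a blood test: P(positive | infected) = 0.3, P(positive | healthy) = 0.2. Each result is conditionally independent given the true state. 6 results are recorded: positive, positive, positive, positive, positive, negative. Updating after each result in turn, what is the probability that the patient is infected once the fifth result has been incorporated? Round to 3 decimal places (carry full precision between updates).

Each posterior becomes the prior for the next update.
After 'positive': P(infected) = 0.3·0.6000 / (0.3·0.6000 + 0.2·0.4000) ≈ 0.6923
After 'positive': P(infected) = 0.3·0.6923 / (0.3·0.6923 + 0.2·0.3077) ≈ 0.7714
After 'positive': P(infected) = 0.3·0.7714 / (0.3·0.7714 + 0.2·0.2286) ≈ 0.8351
After 'positive': P(infected) = 0.3·0.8351 / (0.3·0.8351 + 0.2·0.1649) ≈ 0.8836
After 'positive': P(infected) = 0.3·0.8836 / (0.3·0.8836 + 0.2·0.1164) ≈ 0.9193

0.919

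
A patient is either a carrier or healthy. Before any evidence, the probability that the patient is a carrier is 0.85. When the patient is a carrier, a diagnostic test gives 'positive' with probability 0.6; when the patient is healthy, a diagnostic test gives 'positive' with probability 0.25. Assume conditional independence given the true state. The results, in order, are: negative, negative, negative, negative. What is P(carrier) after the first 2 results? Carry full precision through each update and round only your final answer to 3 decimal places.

0.617

After 'negative': P(carrier) = 0.4·0.8500 / (0.4·0.8500 + 0.75·0.1500) ≈ 0.7514
After 'negative': P(carrier) = 0.4·0.7514 / (0.4·0.7514 + 0.75·0.2486) ≈ 0.6171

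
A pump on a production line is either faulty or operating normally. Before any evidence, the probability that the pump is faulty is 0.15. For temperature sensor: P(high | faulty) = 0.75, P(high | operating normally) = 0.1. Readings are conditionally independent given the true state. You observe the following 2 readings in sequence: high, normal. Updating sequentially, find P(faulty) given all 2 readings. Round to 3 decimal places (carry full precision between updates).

0.269

After 'high': P(faulty) = 0.75·0.1500 / (0.75·0.1500 + 0.1·0.8500) ≈ 0.5696
After 'normal': P(faulty) = 0.25·0.5696 / (0.25·0.5696 + 0.9·0.4304) ≈ 0.2688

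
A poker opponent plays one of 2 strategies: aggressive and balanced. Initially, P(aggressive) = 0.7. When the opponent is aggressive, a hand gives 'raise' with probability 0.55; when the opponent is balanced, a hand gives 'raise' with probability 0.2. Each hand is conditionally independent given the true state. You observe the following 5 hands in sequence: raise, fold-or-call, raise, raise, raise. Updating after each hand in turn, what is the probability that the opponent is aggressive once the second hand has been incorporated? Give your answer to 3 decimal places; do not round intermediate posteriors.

After 'raise': P(aggressive) = 0.55·0.7000 / (0.55·0.7000 + 0.2·0.3000) ≈ 0.8652
After 'fold-or-call': P(aggressive) = 0.45·0.8652 / (0.45·0.8652 + 0.8·0.1348) ≈ 0.7831

0.783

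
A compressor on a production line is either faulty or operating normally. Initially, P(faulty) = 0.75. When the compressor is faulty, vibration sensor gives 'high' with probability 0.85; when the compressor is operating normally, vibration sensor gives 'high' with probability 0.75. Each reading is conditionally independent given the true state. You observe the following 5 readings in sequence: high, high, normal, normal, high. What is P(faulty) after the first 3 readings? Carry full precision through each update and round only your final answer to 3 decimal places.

0.698

Apply Bayes' rule sequentially, carrying P(faulty) forward.
After 'high': P(faulty) = 0.85·0.7500 / (0.85·0.7500 + 0.75·0.2500) ≈ 0.7727
After 'high': P(faulty) = 0.85·0.7727 / (0.85·0.7727 + 0.75·0.2273) ≈ 0.7940
After 'normal': P(faulty) = 0.15·0.7940 / (0.15·0.7940 + 0.25·0.2060) ≈ 0.6981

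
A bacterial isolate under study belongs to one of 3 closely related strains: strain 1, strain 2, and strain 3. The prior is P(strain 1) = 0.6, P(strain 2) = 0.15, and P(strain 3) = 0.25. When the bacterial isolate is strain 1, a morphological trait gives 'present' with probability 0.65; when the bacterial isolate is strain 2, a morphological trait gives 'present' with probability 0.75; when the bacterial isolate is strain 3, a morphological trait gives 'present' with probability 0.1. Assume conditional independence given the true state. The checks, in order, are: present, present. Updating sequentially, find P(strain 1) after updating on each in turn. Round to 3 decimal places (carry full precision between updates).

After 'present': normaliser = 0.65·0.6000 + 0.75·0.1500 + 0.1·0.2500; P(strain 1) ≈ 0.7393, P(strain 2) ≈ 0.2133, P(strain 3) ≈ 0.0474
After 'present': normaliser = 0.65·0.7393 + 0.75·0.2133 + 0.1·0.0474; P(strain 1) ≈ 0.7448, P(strain 2) ≈ 0.2479, P(strain 3) ≈ 0.0073

0.745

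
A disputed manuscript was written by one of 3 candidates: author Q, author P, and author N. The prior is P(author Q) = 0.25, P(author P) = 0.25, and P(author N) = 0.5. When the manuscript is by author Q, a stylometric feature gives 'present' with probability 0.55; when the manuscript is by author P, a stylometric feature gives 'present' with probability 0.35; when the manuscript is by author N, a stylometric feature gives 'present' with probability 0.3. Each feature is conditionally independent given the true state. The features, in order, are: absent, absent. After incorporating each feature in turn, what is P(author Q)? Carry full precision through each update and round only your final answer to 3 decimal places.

0.126

After 'absent': normaliser = 0.45·0.2500 + 0.65·0.2500 + 0.7·0.5000; P(author Q) ≈ 0.1800, P(author P) ≈ 0.2600, P(author N) ≈ 0.5600
After 'absent': normaliser = 0.45·0.1800 + 0.65·0.2600 + 0.7·0.5600; P(author Q) ≈ 0.1262, P(author P) ≈ 0.2632, P(author N) ≈ 0.6106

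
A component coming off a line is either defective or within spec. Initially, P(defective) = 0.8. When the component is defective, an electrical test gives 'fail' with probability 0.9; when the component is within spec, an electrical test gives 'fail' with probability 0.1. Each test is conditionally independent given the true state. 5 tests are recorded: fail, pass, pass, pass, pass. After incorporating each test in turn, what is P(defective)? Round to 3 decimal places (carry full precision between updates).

After 'fail': P(defective) = 0.9·0.8000 / (0.9·0.8000 + 0.1·0.2000) ≈ 0.9730
After 'pass': P(defective) = 0.1·0.9730 / (0.1·0.9730 + 0.9·0.0270) ≈ 0.8000
After 'pass': P(defective) = 0.1·0.8000 / (0.1·0.8000 + 0.9·0.2000) ≈ 0.3077
After 'pass': P(defective) = 0.1·0.3077 / (0.1·0.3077 + 0.9·0.6923) ≈ 0.0471
After 'pass': P(defective) = 0.1·0.0471 / (0.1·0.0471 + 0.9·0.9529) ≈ 0.0055

0.005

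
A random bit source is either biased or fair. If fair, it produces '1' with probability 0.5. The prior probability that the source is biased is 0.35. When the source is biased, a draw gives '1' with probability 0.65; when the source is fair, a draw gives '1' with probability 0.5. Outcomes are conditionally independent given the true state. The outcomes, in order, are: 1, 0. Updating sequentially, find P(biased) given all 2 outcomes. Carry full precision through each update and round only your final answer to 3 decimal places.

After '1': P(biased) = 0.65·0.3500 / (0.65·0.3500 + 0.5·0.6500) ≈ 0.4118
After '0': P(biased) = 0.35·0.4118 / (0.35·0.4118 + 0.5·0.5882) ≈ 0.3289

0.329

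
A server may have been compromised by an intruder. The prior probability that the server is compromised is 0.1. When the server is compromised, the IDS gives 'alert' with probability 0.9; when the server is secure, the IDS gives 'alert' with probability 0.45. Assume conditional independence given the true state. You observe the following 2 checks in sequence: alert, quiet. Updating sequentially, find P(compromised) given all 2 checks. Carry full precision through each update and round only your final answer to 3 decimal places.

After 'alert': P(compromised) = 0.9·0.1000 / (0.9·0.1000 + 0.45·0.9000) ≈ 0.1818
After 'quiet': P(compromised) = 0.1·0.1818 / (0.1·0.1818 + 0.55·0.8182) ≈ 0.0388

0.039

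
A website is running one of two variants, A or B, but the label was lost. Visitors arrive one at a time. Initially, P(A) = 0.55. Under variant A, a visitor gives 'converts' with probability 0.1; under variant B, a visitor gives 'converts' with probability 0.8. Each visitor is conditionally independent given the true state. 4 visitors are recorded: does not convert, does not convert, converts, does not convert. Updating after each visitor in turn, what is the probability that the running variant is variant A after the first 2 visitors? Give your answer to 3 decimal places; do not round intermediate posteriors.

Each posterior becomes the prior for the next update.
After 'does not convert': P(A) = 0.9·0.5500 / (0.9·0.5500 + 0.2·0.4500) ≈ 0.8462
After 'does not convert': P(A) = 0.9·0.8462 / (0.9·0.8462 + 0.2·0.1538) ≈ 0.9612

0.961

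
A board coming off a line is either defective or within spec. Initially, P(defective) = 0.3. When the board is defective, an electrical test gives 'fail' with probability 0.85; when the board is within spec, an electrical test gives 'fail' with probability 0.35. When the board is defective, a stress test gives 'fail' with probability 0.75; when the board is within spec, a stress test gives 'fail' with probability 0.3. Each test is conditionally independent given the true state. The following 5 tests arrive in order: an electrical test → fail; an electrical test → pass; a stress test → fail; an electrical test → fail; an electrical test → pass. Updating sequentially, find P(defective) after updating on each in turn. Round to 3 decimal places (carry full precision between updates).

After an electrical test='fail': P(defective) = 0.85·0.3000 / (0.85·0.3000 + 0.35·0.7000) ≈ 0.5100
After an electrical test='pass': P(defective) = 0.15·0.5100 / (0.15·0.5100 + 0.65·0.4900) ≈ 0.1937
After a stress test='fail': P(defective) = 0.75·0.1937 / (0.75·0.1937 + 0.3·0.8063) ≈ 0.3752
After an electrical test='fail': P(defective) = 0.85·0.3752 / (0.85·0.3752 + 0.35·0.6248) ≈ 0.5932
After an electrical test='pass': P(defective) = 0.15·0.5932 / (0.15·0.5932 + 0.65·0.4068) ≈ 0.2518

0.252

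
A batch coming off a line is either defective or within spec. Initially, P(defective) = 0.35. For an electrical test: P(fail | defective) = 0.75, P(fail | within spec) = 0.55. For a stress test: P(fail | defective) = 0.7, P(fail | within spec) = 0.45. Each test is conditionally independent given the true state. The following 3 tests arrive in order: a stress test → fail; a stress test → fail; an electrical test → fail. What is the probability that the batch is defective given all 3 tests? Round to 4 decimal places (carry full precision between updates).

After a stress test='fail': P(defective) = 0.7·0.3500 / (0.7·0.3500 + 0.45·0.6500) ≈ 0.4558
After a stress test='fail': P(defective) = 0.7·0.4558 / (0.7·0.4558 + 0.45·0.5442) ≈ 0.5658
After an electrical test='fail': P(defective) = 0.75·0.5658 / (0.75·0.5658 + 0.55·0.4342) ≈ 0.6399

0.6399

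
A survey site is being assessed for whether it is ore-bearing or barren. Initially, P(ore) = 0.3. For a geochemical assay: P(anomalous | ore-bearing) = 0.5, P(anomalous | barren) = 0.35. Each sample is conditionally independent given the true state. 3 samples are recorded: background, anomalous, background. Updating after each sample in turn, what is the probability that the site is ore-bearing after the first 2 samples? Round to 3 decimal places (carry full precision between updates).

0.320

After 'background': P(ore) = 0.5·0.3000 / (0.5·0.3000 + 0.65·0.7000) ≈ 0.2479
After 'anomalous': P(ore) = 0.5·0.2479 / (0.5·0.2479 + 0.35·0.7521) ≈ 0.3202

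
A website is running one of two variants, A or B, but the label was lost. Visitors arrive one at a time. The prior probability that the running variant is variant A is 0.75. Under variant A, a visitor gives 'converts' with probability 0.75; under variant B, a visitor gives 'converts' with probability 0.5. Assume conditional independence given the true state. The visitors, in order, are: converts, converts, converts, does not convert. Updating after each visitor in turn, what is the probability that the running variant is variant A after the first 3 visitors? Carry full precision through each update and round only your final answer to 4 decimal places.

0.9101

After 'converts': P(A) = 0.75·0.7500 / (0.75·0.7500 + 0.5·0.2500) ≈ 0.8182
After 'converts': P(A) = 0.75·0.8182 / (0.75·0.8182 + 0.5·0.1818) ≈ 0.8710
After 'converts': P(A) = 0.75·0.8710 / (0.75·0.8710 + 0.5·0.1290) ≈ 0.9101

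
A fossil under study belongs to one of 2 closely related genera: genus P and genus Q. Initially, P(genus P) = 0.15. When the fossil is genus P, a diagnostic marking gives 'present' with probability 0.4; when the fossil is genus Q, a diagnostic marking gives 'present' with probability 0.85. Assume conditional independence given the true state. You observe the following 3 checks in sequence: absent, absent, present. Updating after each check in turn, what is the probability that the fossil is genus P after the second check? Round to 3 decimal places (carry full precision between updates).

0.738

Each posterior becomes the prior for the next update.
After 'absent': P(genus P) = 0.6·0.1500 / (0.6·0.1500 + 0.15·0.8500) ≈ 0.4138
After 'absent': P(genus P) = 0.6·0.4138 / (0.6·0.4138 + 0.15·0.5862) ≈ 0.7385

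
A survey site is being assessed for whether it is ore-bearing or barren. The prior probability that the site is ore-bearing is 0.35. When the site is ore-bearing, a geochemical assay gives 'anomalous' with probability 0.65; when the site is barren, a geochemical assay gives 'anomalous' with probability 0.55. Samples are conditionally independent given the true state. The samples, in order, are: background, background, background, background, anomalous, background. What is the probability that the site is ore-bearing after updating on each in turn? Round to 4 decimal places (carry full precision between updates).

After 'background': P(ore) = 0.35·0.3500 / (0.35·0.3500 + 0.45·0.6500) ≈ 0.2952
After 'background': P(ore) = 0.35·0.2952 / (0.35·0.2952 + 0.45·0.7048) ≈ 0.2457
After 'background': P(ore) = 0.35·0.2457 / (0.35·0.2457 + 0.45·0.7543) ≈ 0.2021
After 'background': P(ore) = 0.35·0.2021 / (0.35·0.2021 + 0.45·0.7979) ≈ 0.1646
After 'anomalous': P(ore) = 0.65·0.1646 / (0.65·0.1646 + 0.55·0.8354) ≈ 0.1889
After 'background': P(ore) = 0.35·0.1889 / (0.35·0.1889 + 0.45·0.8111) ≈ 0.1534

0.1534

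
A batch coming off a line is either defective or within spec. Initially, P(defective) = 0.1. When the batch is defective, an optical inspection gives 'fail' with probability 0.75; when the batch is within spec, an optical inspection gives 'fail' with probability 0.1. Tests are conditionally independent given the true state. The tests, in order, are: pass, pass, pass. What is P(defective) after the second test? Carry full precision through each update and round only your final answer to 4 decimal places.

After 'pass': P(defective) = 0.25·0.1000 / (0.25·0.1000 + 0.9·0.9000) ≈ 0.0299
After 'pass': P(defective) = 0.25·0.0299 / (0.25·0.0299 + 0.9·0.9701) ≈ 0.0085

0.0085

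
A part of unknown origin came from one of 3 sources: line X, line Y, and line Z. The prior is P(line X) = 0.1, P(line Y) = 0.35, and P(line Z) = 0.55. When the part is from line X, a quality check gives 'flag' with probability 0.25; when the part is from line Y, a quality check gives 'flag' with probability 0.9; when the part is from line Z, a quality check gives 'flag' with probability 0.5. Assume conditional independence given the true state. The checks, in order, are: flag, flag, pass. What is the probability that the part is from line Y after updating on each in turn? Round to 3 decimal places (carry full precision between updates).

0.279

After 'flag': normaliser = 0.25·0.1000 + 0.9·0.3500 + 0.5·0.5500; P(line X) ≈ 0.0407, P(line Y) ≈ 0.5122, P(line Z) ≈ 0.4472
After 'flag': normaliser = 0.25·0.0407 + 0.9·0.5122 + 0.5·0.4472; P(line X) ≈ 0.0146, P(line Y) ≈ 0.6635, P(line Z) ≈ 0.3218
After 'pass': normaliser = 0.75·0.0146 + 0.1·0.6635 + 0.5·0.3218; P(line X) ≈ 0.0461, P(line Y) ≈ 0.2785, P(line Z) ≈ 0.6754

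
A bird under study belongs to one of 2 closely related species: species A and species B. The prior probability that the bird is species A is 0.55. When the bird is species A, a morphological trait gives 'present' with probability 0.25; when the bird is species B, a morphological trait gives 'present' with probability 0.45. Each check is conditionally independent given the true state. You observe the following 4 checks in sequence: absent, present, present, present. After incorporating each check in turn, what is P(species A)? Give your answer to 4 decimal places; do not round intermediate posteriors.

0.2223

After 'absent': P(species A) = 0.75·0.5500 / (0.75·0.5500 + 0.55·0.4500) ≈ 0.6250
After 'present': P(species A) = 0.25·0.6250 / (0.25·0.6250 + 0.45·0.3750) ≈ 0.4808
After 'present': P(species A) = 0.25·0.4808 / (0.25·0.4808 + 0.45·0.5192) ≈ 0.3397
After 'present': P(species A) = 0.25·0.3397 / (0.25·0.3397 + 0.45·0.6603) ≈ 0.2223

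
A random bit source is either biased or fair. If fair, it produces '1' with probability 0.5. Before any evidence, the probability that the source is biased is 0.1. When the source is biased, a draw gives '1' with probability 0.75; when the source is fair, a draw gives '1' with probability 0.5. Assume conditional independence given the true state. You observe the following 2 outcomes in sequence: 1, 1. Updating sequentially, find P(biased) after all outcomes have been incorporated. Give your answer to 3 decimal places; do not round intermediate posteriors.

After '1': P(biased) = 0.75·0.1000 / (0.75·0.1000 + 0.5·0.9000) ≈ 0.1429
After '1': P(biased) = 0.75·0.1429 / (0.75·0.1429 + 0.5·0.8571) ≈ 0.2000

0.200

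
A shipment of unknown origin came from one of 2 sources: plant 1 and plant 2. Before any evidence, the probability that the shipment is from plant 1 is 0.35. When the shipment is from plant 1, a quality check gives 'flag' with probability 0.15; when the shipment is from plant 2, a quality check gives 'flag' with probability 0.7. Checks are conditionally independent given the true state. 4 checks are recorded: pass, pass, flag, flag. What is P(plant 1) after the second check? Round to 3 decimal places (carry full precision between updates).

0.812

After 'pass': P(plant 1) = 0.85·0.3500 / (0.85·0.3500 + 0.3·0.6500) ≈ 0.6041
After 'pass': P(plant 1) = 0.85·0.6041 / (0.85·0.6041 + 0.3·0.3959) ≈ 0.8121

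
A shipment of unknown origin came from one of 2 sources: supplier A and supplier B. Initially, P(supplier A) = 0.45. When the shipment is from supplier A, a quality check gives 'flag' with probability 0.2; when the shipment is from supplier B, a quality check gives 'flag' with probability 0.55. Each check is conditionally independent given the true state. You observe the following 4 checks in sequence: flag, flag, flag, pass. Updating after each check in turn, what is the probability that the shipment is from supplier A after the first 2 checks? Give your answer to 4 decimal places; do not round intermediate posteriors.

After 'flag': P(supplier A) = 0.2·0.4500 / (0.2·0.4500 + 0.55·0.5500) ≈ 0.2293
After 'flag': P(supplier A) = 0.2·0.2293 / (0.2·0.2293 + 0.55·0.7707) ≈ 0.0976

0.0976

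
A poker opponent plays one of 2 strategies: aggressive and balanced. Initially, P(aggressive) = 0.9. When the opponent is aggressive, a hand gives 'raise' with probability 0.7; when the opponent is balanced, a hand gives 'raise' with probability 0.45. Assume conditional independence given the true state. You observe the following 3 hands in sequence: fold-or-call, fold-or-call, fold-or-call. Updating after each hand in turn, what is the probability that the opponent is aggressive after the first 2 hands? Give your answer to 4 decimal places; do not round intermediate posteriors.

After 'fold-or-call': P(aggressive) = 0.3·0.9000 / (0.3·0.9000 + 0.55·0.1000) ≈ 0.8308
After 'fold-or-call': P(aggressive) = 0.3·0.8308 / (0.3·0.8308 + 0.55·0.1692) ≈ 0.7281

0.7281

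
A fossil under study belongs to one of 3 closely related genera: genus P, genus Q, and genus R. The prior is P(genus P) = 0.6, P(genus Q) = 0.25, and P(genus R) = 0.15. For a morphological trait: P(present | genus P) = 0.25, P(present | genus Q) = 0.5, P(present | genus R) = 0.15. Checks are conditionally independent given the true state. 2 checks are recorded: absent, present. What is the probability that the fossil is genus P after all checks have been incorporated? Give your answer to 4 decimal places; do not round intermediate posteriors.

0.5795

After 'absent': normaliser = 0.75·0.6000 + 0.5·0.2500 + 0.85·0.1500; P(genus P) ≈ 0.6406, P(genus Q) ≈ 0.1779, P(genus R) ≈ 0.1815
After 'present': normaliser = 0.25·0.6406 + 0.5·0.1779 + 0.15·0.1815; P(genus P) ≈ 0.5795, P(genus Q) ≈ 0.3220, P(genus R) ≈ 0.0985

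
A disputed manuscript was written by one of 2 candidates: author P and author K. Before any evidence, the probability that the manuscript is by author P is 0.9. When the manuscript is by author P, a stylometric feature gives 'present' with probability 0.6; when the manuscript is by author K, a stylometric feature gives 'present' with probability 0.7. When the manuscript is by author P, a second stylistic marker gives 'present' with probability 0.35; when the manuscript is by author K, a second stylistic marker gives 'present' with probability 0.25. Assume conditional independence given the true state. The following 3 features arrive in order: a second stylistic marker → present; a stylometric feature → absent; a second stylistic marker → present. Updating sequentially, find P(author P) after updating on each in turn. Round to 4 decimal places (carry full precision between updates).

0.9592

Apply Bayes' rule sequentially, carrying P(author P) forward.
After a second stylistic marker='present': P(author P) = 0.35·0.9000 / (0.35·0.9000 + 0.25·0.1000) ≈ 0.9265
After a stylometric feature='absent': P(author P) = 0.4·0.9265 / (0.4·0.9265 + 0.3·0.0735) ≈ 0.9438
After a second stylistic marker='present': P(author P) = 0.35·0.9438 / (0.35·0.9438 + 0.25·0.0562) ≈ 0.9592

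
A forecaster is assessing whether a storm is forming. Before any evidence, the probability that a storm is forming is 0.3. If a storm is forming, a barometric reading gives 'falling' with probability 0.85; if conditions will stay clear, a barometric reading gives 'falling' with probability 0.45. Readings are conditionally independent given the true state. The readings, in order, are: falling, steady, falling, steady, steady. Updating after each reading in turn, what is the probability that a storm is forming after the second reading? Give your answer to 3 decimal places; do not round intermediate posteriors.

0.181

Apply Bayes' rule sequentially, carrying P(storm) forward.
After 'falling': P(storm) = 0.85·0.3000 / (0.85·0.3000 + 0.45·0.7000) ≈ 0.4474
After 'steady': P(storm) = 0.15·0.4474 / (0.15·0.4474 + 0.55·0.5526) ≈ 0.1809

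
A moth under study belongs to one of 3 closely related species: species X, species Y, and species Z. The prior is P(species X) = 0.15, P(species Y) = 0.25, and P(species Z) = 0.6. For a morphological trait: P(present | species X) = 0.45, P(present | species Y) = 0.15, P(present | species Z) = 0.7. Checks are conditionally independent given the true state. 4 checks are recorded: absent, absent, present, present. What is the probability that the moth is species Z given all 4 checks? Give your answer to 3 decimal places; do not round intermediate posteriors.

0.666

After 'absent': normaliser = 0.55·0.1500 + 0.85·0.2500 + 0.3·0.6000; P(species X) ≈ 0.1737, P(species Y) ≈ 0.4474, P(species Z) ≈ 0.3789
After 'absent': normaliser = 0.55·0.1737 + 0.85·0.4474 + 0.3·0.3789; P(species X) ≈ 0.1621, P(species Y) ≈ 0.6451, P(species Z) ≈ 0.1929
After 'present': normaliser = 0.45·0.1621 + 0.15·0.6451 + 0.7·0.1929; P(species X) ≈ 0.2393, P(species Y) ≈ 0.3176, P(species Z) ≈ 0.4431
After 'present': normaliser = 0.45·0.2393 + 0.15·0.3176 + 0.7·0.4431; P(species X) ≈ 0.2314, P(species Y) ≈ 0.1023, P(species Z) ≈ 0.6663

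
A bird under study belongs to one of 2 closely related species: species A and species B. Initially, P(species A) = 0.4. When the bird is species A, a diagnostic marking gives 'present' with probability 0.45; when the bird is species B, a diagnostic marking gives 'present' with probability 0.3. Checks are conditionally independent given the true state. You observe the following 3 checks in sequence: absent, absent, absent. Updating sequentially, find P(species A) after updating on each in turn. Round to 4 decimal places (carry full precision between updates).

After 'absent': P(species A) = 0.55·0.4000 / (0.55·0.4000 + 0.7·0.6000) ≈ 0.3438
After 'absent': P(species A) = 0.55·0.3438 / (0.55·0.3438 + 0.7·0.6562) ≈ 0.2916
After 'absent': P(species A) = 0.55·0.2916 / (0.55·0.2916 + 0.7·0.7084) ≈ 0.2444

0.2444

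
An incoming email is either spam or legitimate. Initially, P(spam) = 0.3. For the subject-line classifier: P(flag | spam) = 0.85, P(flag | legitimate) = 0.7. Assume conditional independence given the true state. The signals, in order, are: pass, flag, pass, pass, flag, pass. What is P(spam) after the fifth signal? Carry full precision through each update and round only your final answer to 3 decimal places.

0.073

Apply Bayes' rule sequentially, carrying P(spam) forward.
After 'pass': P(spam) = 0.15·0.3000 / (0.15·0.3000 + 0.3·0.7000) ≈ 0.1765
After 'flag': P(spam) = 0.85·0.1765 / (0.85·0.1765 + 0.7·0.8235) ≈ 0.2065
After 'pass': P(spam) = 0.15·0.2065 / (0.15·0.2065 + 0.3·0.7935) ≈ 0.1151
After 'pass': P(spam) = 0.15·0.1151 / (0.15·0.1151 + 0.3·0.8849) ≈ 0.0611
After 'flag': P(spam) = 0.85·0.0611 / (0.85·0.0611 + 0.7·0.9389) ≈ 0.0732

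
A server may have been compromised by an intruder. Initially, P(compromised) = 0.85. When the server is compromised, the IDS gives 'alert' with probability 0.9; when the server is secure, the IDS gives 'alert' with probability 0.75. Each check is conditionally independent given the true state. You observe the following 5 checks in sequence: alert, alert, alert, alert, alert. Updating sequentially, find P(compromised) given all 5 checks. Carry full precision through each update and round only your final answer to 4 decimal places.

0.9338

Each posterior becomes the prior for the next update.
After 'alert': P(compromised) = 0.9·0.8500 / (0.9·0.8500 + 0.75·0.1500) ≈ 0.8718
After 'alert': P(compromised) = 0.9·0.8718 / (0.9·0.8718 + 0.75·0.1282) ≈ 0.8908
After 'alert': P(compromised) = 0.9·0.8908 / (0.9·0.8908 + 0.75·0.1092) ≈ 0.9073
After 'alert': P(compromised) = 0.9·0.9073 / (0.9·0.9073 + 0.75·0.0927) ≈ 0.9216
After 'alert': P(compromised) = 0.9·0.9216 / (0.9·0.9216 + 0.75·0.0784) ≈ 0.9338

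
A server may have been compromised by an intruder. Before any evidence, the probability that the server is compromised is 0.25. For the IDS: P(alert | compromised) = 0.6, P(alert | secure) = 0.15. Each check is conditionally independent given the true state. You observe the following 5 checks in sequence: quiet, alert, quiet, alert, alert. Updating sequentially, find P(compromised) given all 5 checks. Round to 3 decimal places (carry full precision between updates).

Apply Bayes' rule sequentially, carrying P(compromised) forward.
After 'quiet': P(compromised) = 0.4·0.2500 / (0.4·0.2500 + 0.85·0.7500) ≈ 0.1356
After 'alert': P(compromised) = 0.6·0.1356 / (0.6·0.1356 + 0.15·0.8644) ≈ 0.3855
After 'quiet': P(compromised) = 0.4·0.3855 / (0.4·0.3855 + 0.85·0.6145) ≈ 0.2280
After 'alert': P(compromised) = 0.6·0.2280 / (0.6·0.2280 + 0.15·0.7720) ≈ 0.5415
After 'alert': P(compromised) = 0.6·0.5415 / (0.6·0.5415 + 0.15·0.4585) ≈ 0.8253

0.825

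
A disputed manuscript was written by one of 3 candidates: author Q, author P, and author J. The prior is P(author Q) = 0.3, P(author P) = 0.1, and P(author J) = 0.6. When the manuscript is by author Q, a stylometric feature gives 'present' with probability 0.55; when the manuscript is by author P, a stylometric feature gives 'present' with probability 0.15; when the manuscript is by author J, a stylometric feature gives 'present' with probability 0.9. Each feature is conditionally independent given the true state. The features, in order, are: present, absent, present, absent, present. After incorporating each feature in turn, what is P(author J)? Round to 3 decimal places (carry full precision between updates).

0.297

After 'present': normaliser = 0.55·0.3000 + 0.15·0.1000 + 0.9·0.6000; P(author Q) ≈ 0.2292, P(author P) ≈ 0.0208, P(author J) ≈ 0.7500
After 'absent': normaliser = 0.45·0.2292 + 0.85·0.0208 + 0.1·0.7500; P(author Q) ≈ 0.5266, P(author P) ≈ 0.0904, P(author J) ≈ 0.3830
After 'present': normaliser = 0.55·0.5266 + 0.15·0.0904 + 0.9·0.3830; P(author Q) ≈ 0.4470, P(author P) ≈ 0.0209, P(author J) ≈ 0.5320
After 'absent': normaliser = 0.45·0.4470 + 0.85·0.0209 + 0.1·0.5320; P(author Q) ≈ 0.7391, P(author P) ≈ 0.0654, P(author J) ≈ 0.1955
After 'present': normaliser = 0.55·0.7391 + 0.15·0.0654 + 0.9·0.1955; P(author Q) ≈ 0.6864, P(author P) ≈ 0.0166, P(author J) ≈ 0.2970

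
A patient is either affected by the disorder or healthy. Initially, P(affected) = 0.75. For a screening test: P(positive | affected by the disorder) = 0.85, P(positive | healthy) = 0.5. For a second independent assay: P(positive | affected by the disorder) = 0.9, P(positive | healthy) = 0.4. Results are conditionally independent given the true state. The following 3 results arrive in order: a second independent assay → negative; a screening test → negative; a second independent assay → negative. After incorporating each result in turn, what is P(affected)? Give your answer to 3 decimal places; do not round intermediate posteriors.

After a second independent assay='negative': P(affected) = 0.1·0.7500 / (0.1·0.7500 + 0.6·0.2500) ≈ 0.3333
After a screening test='negative': P(affected) = 0.15·0.3333 / (0.15·0.3333 + 0.5·0.6667) ≈ 0.1304
After a second independent assay='negative': P(affected) = 0.1·0.1304 / (0.1·0.1304 + 0.6·0.8696) ≈ 0.0244

0.024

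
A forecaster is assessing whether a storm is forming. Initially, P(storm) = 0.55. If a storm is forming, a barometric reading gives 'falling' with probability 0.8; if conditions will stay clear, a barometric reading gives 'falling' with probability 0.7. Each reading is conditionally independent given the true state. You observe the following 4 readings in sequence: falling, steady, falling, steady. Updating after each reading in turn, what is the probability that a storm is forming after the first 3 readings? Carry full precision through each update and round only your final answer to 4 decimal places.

After 'falling': P(storm) = 0.8·0.5500 / (0.8·0.5500 + 0.7·0.4500) ≈ 0.5828
After 'steady': P(storm) = 0.2·0.5828 / (0.2·0.5828 + 0.3·0.4172) ≈ 0.4822
After 'falling': P(storm) = 0.8·0.4822 / (0.8·0.4822 + 0.7·0.5178) ≈ 0.5156

0.5156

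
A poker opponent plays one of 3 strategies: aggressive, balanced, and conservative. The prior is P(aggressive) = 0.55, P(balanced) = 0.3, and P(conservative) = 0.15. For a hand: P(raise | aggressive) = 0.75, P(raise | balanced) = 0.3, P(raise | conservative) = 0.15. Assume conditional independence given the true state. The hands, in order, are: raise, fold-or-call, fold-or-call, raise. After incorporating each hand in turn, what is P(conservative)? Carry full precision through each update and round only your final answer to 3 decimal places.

0.070

After 'raise': normaliser = 0.75·0.5500 + 0.3·0.3000 + 0.15·0.1500; P(aggressive) ≈ 0.7857, P(balanced) ≈ 0.1714, P(conservative) ≈ 0.0429
After 'fold-or-call': normaliser = 0.25·0.7857 + 0.7·0.1714 + 0.85·0.0429; P(aggressive) ≈ 0.5567, P(balanced) ≈ 0.3401, P(conservative) ≈ 0.1032
After 'fold-or-call': normaliser = 0.25·0.5567 + 0.7·0.3401 + 0.85·0.1032; P(aggressive) ≈ 0.2993, P(balanced) ≈ 0.5120, P(conservative) ≈ 0.1887
After 'raise': normaliser = 0.75·0.2993 + 0.3·0.5120 + 0.15·0.1887; P(aggressive) ≈ 0.5524, P(balanced) ≈ 0.3780, P(conservative) ≈ 0.0697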